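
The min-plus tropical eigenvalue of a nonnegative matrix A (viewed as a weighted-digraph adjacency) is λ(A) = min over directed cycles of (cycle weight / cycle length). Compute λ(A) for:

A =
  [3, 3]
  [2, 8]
λ(A) = 5/2

Enumerate directed cycles and compute their means (weight / length). Sample:
  cycle 0 → 0: weight = 3, length = 1, mean = 3/1 ≈ 3.000
  cycle 1 → 1: weight = 8, length = 1, mean = 8/1 ≈ 8.000
  cycle 0 → 1 → 0: weight = 5, length = 2, mean = 5/2 ≈ 2.500
  cycle 1 → 0 → 1: weight = 5, length = 2, mean = 5/2 ≈ 2.500
Minimum mean = 2.500, attained e.g. along the cycle 0 → 1 → 0 with weight 5 and length 2. So λ(A) = 5/2 = 5/2.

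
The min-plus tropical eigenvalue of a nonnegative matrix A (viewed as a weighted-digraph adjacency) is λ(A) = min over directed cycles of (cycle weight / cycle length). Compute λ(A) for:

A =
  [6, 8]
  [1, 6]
λ(A) = 9/2

Enumerate directed cycles and compute their means (weight / length). Sample:
  cycle 0 → 0: weight = 6, length = 1, mean = 6/1 ≈ 6.000
  cycle 1 → 1: weight = 6, length = 1, mean = 6/1 ≈ 6.000
  cycle 0 → 1 → 0: weight = 9, length = 2, mean = 9/2 ≈ 4.500
  cycle 1 → 0 → 1: weight = 9, length = 2, mean = 9/2 ≈ 4.500
Minimum mean = 4.500, attained e.g. along the cycle 0 → 1 → 0 with weight 9 and length 2. So λ(A) = 9/2 = 9/2.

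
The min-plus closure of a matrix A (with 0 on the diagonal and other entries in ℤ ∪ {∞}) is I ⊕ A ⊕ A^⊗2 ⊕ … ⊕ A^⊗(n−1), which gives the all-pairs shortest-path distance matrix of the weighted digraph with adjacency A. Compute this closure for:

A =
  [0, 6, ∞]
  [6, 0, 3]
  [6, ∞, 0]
Closure =
  [0, 6, 9]
  [6, 0, 3]
  [6, 12, 0]

This is the Floyd-Warshall all-pairs shortest-path computation. For each intermediate vertex k = 0, 1, …, 2, update dist[i][j] ← min(dist[i][j], dist[i][k] + dist[k][j]). The final matrix gives, for each (i, j), the minimum total weight of any directed path from i to j (possibly empty when i = j).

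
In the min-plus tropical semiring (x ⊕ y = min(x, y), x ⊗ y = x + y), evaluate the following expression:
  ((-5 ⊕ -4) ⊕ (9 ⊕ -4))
((-5 ⊕ -4) ⊕ (9 ⊕ -4)) = -5

Expand innermost to outermost. Recall ⊕ takes the minimum of its arguments and ⊗ takes their sum. Working out the expression ((-5 ⊕ -4) ⊕ (9 ⊕ -4)) gives -5.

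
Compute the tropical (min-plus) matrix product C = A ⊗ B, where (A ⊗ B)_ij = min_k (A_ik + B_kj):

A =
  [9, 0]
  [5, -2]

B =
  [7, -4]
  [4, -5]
A ⊗ B =
  [4, -5]
  [2, -7]

Apply the min-plus product entry-by-entry:
  C[0][0] = min over k of (A[0][0] + B[0][0] = 9 + 7 = 16, A[0][1] + B[1][0] = 0 + 4 = 4) = 4 (attained at k = 1)
  C[0][1] = min over k of (A[0][0] + B[0][1] = 9 + -4 = 5, A[0][1] + B[1][1] = 0 + -5 = -5) = -5 (attained at k = 1)
  C[1][0] = min over k of (A[1][0] + B[0][0] = 5 + 7 = 12, A[1][1] + B[1][0] = -2 + 4 = 2) = 2 (attained at k = 1)
  C[1][1] = min over k of (A[1][0] + B[0][1] = 5 + -4 = 1, A[1][1] + B[1][1] = -2 + -5 = -7) = -7 (attained at k = 1)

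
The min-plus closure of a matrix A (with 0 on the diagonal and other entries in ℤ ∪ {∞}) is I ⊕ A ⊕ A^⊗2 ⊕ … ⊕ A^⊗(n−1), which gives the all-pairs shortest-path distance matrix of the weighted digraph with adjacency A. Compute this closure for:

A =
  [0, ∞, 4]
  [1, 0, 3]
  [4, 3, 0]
Closure =
  [0, 7, 4]
  [1, 0, 3]
  [4, 3, 0]

This is the Floyd-Warshall all-pairs shortest-path computation. For each intermediate vertex k = 0, 1, …, 2, update dist[i][j] ← min(dist[i][j], dist[i][k] + dist[k][j]). The final matrix gives, for each (i, j), the minimum total weight of any directed path from i to j (possibly empty when i = j).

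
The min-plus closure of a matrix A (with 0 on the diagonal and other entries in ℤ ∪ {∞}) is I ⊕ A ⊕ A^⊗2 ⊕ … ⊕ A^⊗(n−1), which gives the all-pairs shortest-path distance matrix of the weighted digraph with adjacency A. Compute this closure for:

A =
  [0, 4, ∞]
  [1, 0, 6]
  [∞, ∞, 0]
Closure =
  [0, 4, 10]
  [1, 0, 6]
  [∞, ∞, 0]

This is the Floyd-Warshall all-pairs shortest-path computation. For each intermediate vertex k = 0, 1, …, 2, update dist[i][j] ← min(dist[i][j], dist[i][k] + dist[k][j]). The final matrix gives, for each (i, j), the minimum total weight of any directed path from i to j (possibly empty when i = j).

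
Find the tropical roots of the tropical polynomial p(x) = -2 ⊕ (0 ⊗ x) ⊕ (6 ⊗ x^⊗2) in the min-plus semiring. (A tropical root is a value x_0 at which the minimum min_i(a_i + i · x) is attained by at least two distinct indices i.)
Roots: {-6, -2}

Each tropical root is a break point of the lower envelope of the lines y = a_i + i · x (there are 3 lines, with slopes 0, 1, ..., 2). Only the lines that attain the minimum somewhere contribute to roots; other lines are dominated. Here the surviving (envelope) indices are i = 2, i = 1, i = 0.
Intersections between consecutive envelope lines give the roots: for adjacent envelope indices i < j the intersection is x = (a_i − a_j) / (j − i). Reading off the sorted break points: {-6, -2}.
Verification: at each break x_0, at least two indices attain the minimum of min_i(a_i + i · x_0).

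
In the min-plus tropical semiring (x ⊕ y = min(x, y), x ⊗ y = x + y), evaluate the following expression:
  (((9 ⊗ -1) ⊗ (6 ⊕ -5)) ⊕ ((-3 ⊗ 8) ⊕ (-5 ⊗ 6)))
(((9 ⊗ -1) ⊗ (6 ⊕ -5)) ⊕ ((-3 ⊗ 8) ⊕ (-5 ⊗ 6))) = 1

Expand innermost to outermost. Recall ⊕ takes the minimum of its arguments and ⊗ takes their sum. Working out the expression (((9 ⊗ -1) ⊗ (6 ⊕ -5)) ⊕ ((-3 ⊗ 8) ⊕ (-5 ⊗ 6))) gives 1.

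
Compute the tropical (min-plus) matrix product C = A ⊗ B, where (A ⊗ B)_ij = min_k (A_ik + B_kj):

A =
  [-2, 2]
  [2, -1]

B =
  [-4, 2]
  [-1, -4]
A ⊗ B =
  [-6, -2]
  [-2, -5]

Apply the min-plus product entry-by-entry:
  C[0][0] = min over k of (A[0][0] + B[0][0] = -2 + -4 = -6, A[0][1] + B[1][0] = 2 + -1 = 1) = -6 (attained at k = 0)
  C[0][1] = min over k of (A[0][0] + B[0][1] = -2 + 2 = 0, A[0][1] + B[1][1] = 2 + -4 = -2) = -2 (attained at k = 1)
  C[1][0] = min over k of (A[1][0] + B[0][0] = 2 + -4 = -2, A[1][1] + B[1][0] = -1 + -1 = -2) = -2 (attained at k = 0)
  C[1][1] = min over k of (A[1][0] + B[0][1] = 2 + 2 = 4, A[1][1] + B[1][1] = -1 + -4 = -5) = -5 (attained at k = 1)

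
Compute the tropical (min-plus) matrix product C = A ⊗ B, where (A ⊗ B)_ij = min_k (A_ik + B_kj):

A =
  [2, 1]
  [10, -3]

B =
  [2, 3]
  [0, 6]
A ⊗ B =
  [1, 5]
  [-3, 3]

Apply the min-plus product entry-by-entry:
  C[0][0] = min over k of (A[0][0] + B[0][0] = 2 + 2 = 4, A[0][1] + B[1][0] = 1 + 0 = 1) = 1 (attained at k = 1)
  C[0][1] = min over k of (A[0][0] + B[0][1] = 2 + 3 = 5, A[0][1] + B[1][1] = 1 + 6 = 7) = 5 (attained at k = 0)
  C[1][0] = min over k of (A[1][0] + B[0][0] = 10 + 2 = 12, A[1][1] + B[1][0] = -3 + 0 = -3) = -3 (attained at k = 1)
  C[1][1] = min over k of (A[1][0] + B[0][1] = 10 + 3 = 13, A[1][1] + B[1][1] = -3 + 6 = 3) = 3 (attained at k = 1)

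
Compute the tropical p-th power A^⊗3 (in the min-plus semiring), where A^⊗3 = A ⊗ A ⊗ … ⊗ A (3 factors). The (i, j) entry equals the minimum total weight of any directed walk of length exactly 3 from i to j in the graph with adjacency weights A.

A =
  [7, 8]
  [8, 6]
A^⊗3 =
  [21, 20]
  [20, 18]

Each entry (A^⊗3)_ij equals the minimum over all length-3 walks i = v_0 → v_1 → … → v_3 = j of Σ_t A[v_t][v_{t+1}]. For example, for (i, j) = (0, 1) we minimise over 4 possible intermediate vertex sequences; the minimum is 20, attained along the walk 0 → 1 → 1 → 1.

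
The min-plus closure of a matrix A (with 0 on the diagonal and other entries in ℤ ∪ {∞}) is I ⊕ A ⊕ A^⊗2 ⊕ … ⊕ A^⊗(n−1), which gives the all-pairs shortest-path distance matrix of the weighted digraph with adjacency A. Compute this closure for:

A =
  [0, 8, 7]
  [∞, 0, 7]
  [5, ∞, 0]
Closure =
  [0, 8, 7]
  [12, 0, 7]
  [5, 13, 0]

This is the Floyd-Warshall all-pairs shortest-path computation. For each intermediate vertex k = 0, 1, …, 2, update dist[i][j] ← min(dist[i][j], dist[i][k] + dist[k][j]). The final matrix gives, for each (i, j), the minimum total weight of any directed path from i to j (possibly empty when i = j).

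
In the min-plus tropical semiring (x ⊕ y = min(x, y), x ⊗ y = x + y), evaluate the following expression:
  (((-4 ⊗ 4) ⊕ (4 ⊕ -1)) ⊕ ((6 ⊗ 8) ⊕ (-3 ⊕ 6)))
(((-4 ⊗ 4) ⊕ (4 ⊕ -1)) ⊕ ((6 ⊗ 8) ⊕ (-3 ⊕ 6))) = -3

Expand innermost to outermost. Recall ⊕ takes the minimum of its arguments and ⊗ takes their sum. Working out the expression (((-4 ⊗ 4) ⊕ (4 ⊕ -1)) ⊕ ((6 ⊗ 8) ⊕ (-3 ⊕ 6))) gives -3.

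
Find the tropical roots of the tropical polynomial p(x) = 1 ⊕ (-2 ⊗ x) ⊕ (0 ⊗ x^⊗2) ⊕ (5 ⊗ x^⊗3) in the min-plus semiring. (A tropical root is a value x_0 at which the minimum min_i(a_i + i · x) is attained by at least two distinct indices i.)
Roots: {-5, -2, 3}

Each tropical root is a break point of the lower envelope of the lines y = a_i + i · x (there are 4 lines, with slopes 0, 1, ..., 3). Only the lines that attain the minimum somewhere contribute to roots; other lines are dominated. Here the surviving (envelope) indices are i = 3, i = 2, i = 1, i = 0.
Intersections between consecutive envelope lines give the roots: for adjacent envelope indices i < j the intersection is x = (a_i − a_j) / (j − i). Reading off the sorted break points: {-5, -2, 3}.
Verification: at each break x_0, at least two indices attain the minimum of min_i(a_i + i · x_0).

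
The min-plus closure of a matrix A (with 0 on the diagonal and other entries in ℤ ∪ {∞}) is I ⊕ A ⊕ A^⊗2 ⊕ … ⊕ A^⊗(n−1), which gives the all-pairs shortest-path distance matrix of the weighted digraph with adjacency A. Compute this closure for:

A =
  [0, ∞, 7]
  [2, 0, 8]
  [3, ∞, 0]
Closure =
  [0, ∞, 7]
  [2, 0, 8]
  [3, ∞, 0]

This is the Floyd-Warshall all-pairs shortest-path computation. For each intermediate vertex k = 0, 1, …, 2, update dist[i][j] ← min(dist[i][j], dist[i][k] + dist[k][j]). The final matrix gives, for each (i, j), the minimum total weight of any directed path from i to j (possibly empty when i = j).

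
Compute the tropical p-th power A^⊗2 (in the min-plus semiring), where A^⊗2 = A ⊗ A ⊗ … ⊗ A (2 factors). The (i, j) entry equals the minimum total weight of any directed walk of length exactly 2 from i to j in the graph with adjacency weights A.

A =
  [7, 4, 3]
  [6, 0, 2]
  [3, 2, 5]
A^⊗2 =
  [6, 4, 6]
  [5, 0, 2]
  [8, 2, 4]

Each entry (A^⊗2)_ij equals the minimum over all length-2 walks i = v_0 → v_1 → … → v_2 = j of Σ_t A[v_t][v_{t+1}]. For example, for (i, j) = (0, 2) we minimise over 3 possible intermediate vertex sequences; the minimum is 6, attained along the walk 0 → 1 → 2.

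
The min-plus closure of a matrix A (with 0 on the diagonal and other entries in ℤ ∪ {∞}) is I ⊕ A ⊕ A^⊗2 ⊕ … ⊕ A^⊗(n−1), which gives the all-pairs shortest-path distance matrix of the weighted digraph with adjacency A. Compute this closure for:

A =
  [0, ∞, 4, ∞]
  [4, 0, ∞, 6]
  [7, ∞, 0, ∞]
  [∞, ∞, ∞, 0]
Closure =
  [0, ∞, 4, ∞]
  [4, 0, 8, 6]
  [7, ∞, 0, ∞]
  [∞, ∞, ∞, 0]

This is the Floyd-Warshall all-pairs shortest-path computation. For each intermediate vertex k = 0, 1, …, 3, update dist[i][j] ← min(dist[i][j], dist[i][k] + dist[k][j]). The final matrix gives, for each (i, j), the minimum total weight of any directed path from i to j (possibly empty when i = j).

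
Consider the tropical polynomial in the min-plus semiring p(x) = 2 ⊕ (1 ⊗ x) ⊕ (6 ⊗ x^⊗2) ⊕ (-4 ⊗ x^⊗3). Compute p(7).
p(7) = 2

A tropical monomial a ⊗ x^⊗i evaluates to a + i · x. Evaluating each term at x = 7:
  Term 0 contributes 2 + 0 · 7 = 2
  Term 1 contributes 1 + 1 · 7 = 8
  Term 2 contributes 6 + 2 · 7 = 20
  Term 3 contributes -4 + 3 · 7 = 17
p(7) = ⊕ of these = min[2, 8, 20, 17] = 2.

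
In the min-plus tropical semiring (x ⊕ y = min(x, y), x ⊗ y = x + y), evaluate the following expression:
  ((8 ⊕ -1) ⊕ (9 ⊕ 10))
((8 ⊕ -1) ⊕ (9 ⊕ 10)) = -1

Expand innermost to outermost. Recall ⊕ takes the minimum of its arguments and ⊗ takes their sum. Working out the expression ((8 ⊕ -1) ⊕ (9 ⊕ 10)) gives -1.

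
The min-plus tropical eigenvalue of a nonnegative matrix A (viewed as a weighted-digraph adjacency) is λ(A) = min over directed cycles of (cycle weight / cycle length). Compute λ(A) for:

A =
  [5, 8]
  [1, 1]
λ(A) = 1

Enumerate directed cycles and compute their means (weight / length). Sample:
  cycle 0 → 0: weight = 5, length = 1, mean = 5/1 ≈ 5.000
  cycle 1 → 1: weight = 1, length = 1, mean = 1/1 ≈ 1.000
  cycle 0 → 1 → 0: weight = 9, length = 2, mean = 9/2 ≈ 4.500
  cycle 1 → 0 → 1: weight = 9, length = 2, mean = 9/2 ≈ 4.500
Minimum mean = 1.000, attained e.g. along the cycle 1 → 1 with weight 1 and length 1. So λ(A) = 1/1 = 1.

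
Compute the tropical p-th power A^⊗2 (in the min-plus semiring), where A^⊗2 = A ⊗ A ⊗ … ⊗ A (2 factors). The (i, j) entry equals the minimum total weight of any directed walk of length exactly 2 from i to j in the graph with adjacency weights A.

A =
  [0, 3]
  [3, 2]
A^⊗2 =
  [0, 3]
  [3, 4]

Each entry (A^⊗2)_ij equals the minimum over all length-2 walks i = v_0 → v_1 → … → v_2 = j of Σ_t A[v_t][v_{t+1}]. For example, for (i, j) = (0, 1) we minimise over 2 possible intermediate vertex sequences; the minimum is 3, attained along the walk 0 → 0 → 1.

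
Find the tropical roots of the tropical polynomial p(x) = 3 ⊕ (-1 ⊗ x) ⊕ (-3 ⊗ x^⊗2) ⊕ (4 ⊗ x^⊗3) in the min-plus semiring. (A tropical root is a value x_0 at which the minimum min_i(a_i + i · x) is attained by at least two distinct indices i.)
Roots: {-7, 2, 4}

Each tropical root is a break point of the lower envelope of the lines y = a_i + i · x (there are 4 lines, with slopes 0, 1, ..., 3). Only the lines that attain the minimum somewhere contribute to roots; other lines are dominated. Here the surviving (envelope) indices are i = 3, i = 2, i = 1, i = 0.
Intersections between consecutive envelope lines give the roots: for adjacent envelope indices i < j the intersection is x = (a_i − a_j) / (j − i). Reading off the sorted break points: {-7, 2, 4}.
Verification: at each break x_0, at least two indices attain the minimum of min_i(a_i + i · x_0).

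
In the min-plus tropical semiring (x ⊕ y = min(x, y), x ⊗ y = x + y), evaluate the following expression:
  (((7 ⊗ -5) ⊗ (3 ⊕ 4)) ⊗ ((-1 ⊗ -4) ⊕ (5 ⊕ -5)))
(((7 ⊗ -5) ⊗ (3 ⊕ 4)) ⊗ ((-1 ⊗ -4) ⊕ (5 ⊕ -5))) = 0

Expand innermost to outermost. Recall ⊕ takes the minimum of its arguments and ⊗ takes their sum. Working out the expression (((7 ⊗ -5) ⊗ (3 ⊕ 4)) ⊗ ((-1 ⊗ -4) ⊕ (5 ⊕ -5))) gives 0.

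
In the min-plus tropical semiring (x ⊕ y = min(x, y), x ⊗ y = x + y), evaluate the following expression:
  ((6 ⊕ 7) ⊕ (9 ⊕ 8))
((6 ⊕ 7) ⊕ (9 ⊕ 8)) = 6

Expand innermost to outermost. Recall ⊕ takes the minimum of its arguments and ⊗ takes their sum. Working out the expression ((6 ⊕ 7) ⊕ (9 ⊕ 8)) gives 6.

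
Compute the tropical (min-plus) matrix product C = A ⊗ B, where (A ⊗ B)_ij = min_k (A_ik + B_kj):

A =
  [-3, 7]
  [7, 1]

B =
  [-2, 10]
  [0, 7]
A ⊗ B =
  [-5, 7]
  [1, 8]

Apply the min-plus product entry-by-entry:
  C[0][0] = min over k of (A[0][0] + B[0][0] = -3 + -2 = -5, A[0][1] + B[1][0] = 7 + 0 = 7) = -5 (attained at k = 0)
  C[0][1] = min over k of (A[0][0] + B[0][1] = -3 + 10 = 7, A[0][1] + B[1][1] = 7 + 7 = 14) = 7 (attained at k = 0)
  C[1][0] = min over k of (A[1][0] + B[0][0] = 7 + -2 = 5, A[1][1] + B[1][0] = 1 + 0 = 1) = 1 (attained at k = 1)
  C[1][1] = min over k of (A[1][0] + B[0][1] = 7 + 10 = 17, A[1][1] + B[1][1] = 1 + 7 = 8) = 8 (attained at k = 1)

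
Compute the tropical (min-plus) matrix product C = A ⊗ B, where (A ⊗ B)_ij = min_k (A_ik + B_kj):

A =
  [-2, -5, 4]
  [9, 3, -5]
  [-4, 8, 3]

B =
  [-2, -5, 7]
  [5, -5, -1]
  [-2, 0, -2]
A ⊗ B =
  [-4, -10, -6]
  [-7, -5, -7]
  [-6, -9, 1]

Apply the min-plus product entry-by-entry:
  C[0][0] = min over k of (A[0][0] + B[0][0] = -2 + -2 = -4, A[0][1] + B[1][0] = -5 + 5 = 0, A[0][2] + B[2][0] = 4 + -2 = 2) = -4 (attained at k = 0)
  C[0][1] = min over k of (A[0][0] + B[0][1] = -2 + -5 = -7, A[0][1] + B[1][1] = -5 + -5 = -10, A[0][2] + B[2][1] = 4 + 0 = 4) = -10 (attained at k = 1)
  C[0][2] = min over k of (A[0][0] + B[0][2] = -2 + 7 = 5, A[0][1] + B[1][2] = -5 + -1 = -6, A[0][2] + B[2][2] = 4 + -2 = 2) = -6 (attained at k = 1)
  C[1][0] = min over k of (A[1][0] + B[0][0] = 9 + -2 = 7, A[1][1] + B[1][0] = 3 + 5 = 8, A[1][2] + B[2][0] = -5 + -2 = -7) = -7 (attained at k = 2)
  C[1][1] = min over k of (A[1][0] + B[0][1] = 9 + -5 = 4, A[1][1] + B[1][1] = 3 + -5 = -2, A[1][2] + B[2][1] = -5 + 0 = -5) = -5 (attained at k = 2)
  C[1][2] = min over k of (A[1][0] + B[0][2] = 9 + 7 = 16, A[1][1] + B[1][2] = 3 + -1 = 2, A[1][2] + B[2][2] = -5 + -2 = -7) = -7 (attained at k = 2)
  C[2][0] = min over k of (A[2][0] + B[0][0] = -4 + -2 = -6, A[2][1] + B[1][0] = 8 + 5 = 13, A[2][2] + B[2][0] = 3 + -2 = 1) = -6 (attained at k = 0)
  C[2][1] = min over k of (A[2][0] + B[0][1] = -4 + -5 = -9, A[2][1] + B[1][1] = 8 + -5 = 3, A[2][2] + B[2][1] = 3 + 0 = 3) = -9 (attained at k = 0)
  C[2][2] = min over k of (A[2][0] + B[0][2] = -4 + 7 = 3, A[2][1] + B[1][2] = 8 + -1 = 7, A[2][2] + B[2][2] = 3 + -2 = 1) = 1 (attained at k = 2)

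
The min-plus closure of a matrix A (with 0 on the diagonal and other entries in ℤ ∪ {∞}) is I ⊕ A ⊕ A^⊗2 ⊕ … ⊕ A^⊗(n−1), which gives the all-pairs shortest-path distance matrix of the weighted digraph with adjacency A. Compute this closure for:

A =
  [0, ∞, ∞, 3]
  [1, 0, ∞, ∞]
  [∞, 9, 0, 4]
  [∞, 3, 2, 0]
Closure =
  [0, 6, 5, 3]
  [1, 0, 6, 4]
  [8, 7, 0, 4]
  [4, 3, 2, 0]

This is the Floyd-Warshall all-pairs shortest-path computation. For each intermediate vertex k = 0, 1, …, 3, update dist[i][j] ← min(dist[i][j], dist[i][k] + dist[k][j]). The final matrix gives, for each (i, j), the minimum total weight of any directed path from i to j (possibly empty when i = j).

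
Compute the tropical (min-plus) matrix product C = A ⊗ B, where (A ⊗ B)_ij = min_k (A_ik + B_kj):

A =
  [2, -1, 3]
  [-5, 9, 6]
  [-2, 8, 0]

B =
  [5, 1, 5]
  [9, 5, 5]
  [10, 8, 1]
A ⊗ B =
  [7, 3, 4]
  [0, -4, 0]
  [3, -1, 1]

Apply the min-plus product entry-by-entry:
  C[0][0] = min over k of (A[0][0] + B[0][0] = 2 + 5 = 7, A[0][1] + B[1][0] = -1 + 9 = 8, A[0][2] + B[2][0] = 3 + 10 = 13) = 7 (attained at k = 0)
  C[0][1] = min over k of (A[0][0] + B[0][1] = 2 + 1 = 3, A[0][1] + B[1][1] = -1 + 5 = 4, A[0][2] + B[2][1] = 3 + 8 = 11) = 3 (attained at k = 0)
  C[0][2] = min over k of (A[0][0] + B[0][2] = 2 + 5 = 7, A[0][1] + B[1][2] = -1 + 5 = 4, A[0][2] + B[2][2] = 3 + 1 = 4) = 4 (attained at k = 1)
  C[1][0] = min over k of (A[1][0] + B[0][0] = -5 + 5 = 0, A[1][1] + B[1][0] = 9 + 9 = 18, A[1][2] + B[2][0] = 6 + 10 = 16) = 0 (attained at k = 0)
  C[1][1] = min over k of (A[1][0] + B[0][1] = -5 + 1 = -4, A[1][1] + B[1][1] = 9 + 5 = 14, A[1][2] + B[2][1] = 6 + 8 = 14) = -4 (attained at k = 0)
  C[1][2] = min over k of (A[1][0] + B[0][2] = -5 + 5 = 0, A[1][1] + B[1][2] = 9 + 5 = 14, A[1][2] + B[2][2] = 6 + 1 = 7) = 0 (attained at k = 0)
  C[2][0] = min over k of (A[2][0] + B[0][0] = -2 + 5 = 3, A[2][1] + B[1][0] = 8 + 9 = 17, A[2][2] + B[2][0] = 0 + 10 = 10) = 3 (attained at k = 0)
  C[2][1] = min over k of (A[2][0] + B[0][1] = -2 + 1 = -1, A[2][1] + B[1][1] = 8 + 5 = 13, A[2][2] + B[2][1] = 0 + 8 = 8) = -1 (attained at k = 0)
  C[2][2] = min over k of (A[2][0] + B[0][2] = -2 + 5 = 3, A[2][1] + B[1][2] = 8 + 5 = 13, A[2][2] + B[2][2] = 0 + 1 = 1) = 1 (attained at k = 2)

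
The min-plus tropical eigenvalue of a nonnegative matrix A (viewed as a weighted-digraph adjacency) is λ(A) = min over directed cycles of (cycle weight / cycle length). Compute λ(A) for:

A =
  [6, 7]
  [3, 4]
λ(A) = 4

Enumerate directed cycles and compute their means (weight / length). Sample:
  cycle 0 → 0: weight = 6, length = 1, mean = 6/1 ≈ 6.000
  cycle 1 → 1: weight = 4, length = 1, mean = 4/1 ≈ 4.000
  cycle 0 → 1 → 0: weight = 10, length = 2, mean = 10/2 ≈ 5.000
  cycle 1 → 0 → 1: weight = 10, length = 2, mean = 10/2 ≈ 5.000
Minimum mean = 4.000, attained e.g. along the cycle 1 → 1 with weight 4 and length 1. So λ(A) = 4/1 = 4.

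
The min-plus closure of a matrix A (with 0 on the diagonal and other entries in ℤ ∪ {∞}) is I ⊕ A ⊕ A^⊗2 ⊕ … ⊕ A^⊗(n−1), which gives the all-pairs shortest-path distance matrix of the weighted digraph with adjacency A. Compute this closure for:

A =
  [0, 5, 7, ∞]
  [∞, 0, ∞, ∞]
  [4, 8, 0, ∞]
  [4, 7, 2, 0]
Closure =
  [0, 5, 7, ∞]
  [∞, 0, ∞, ∞]
  [4, 8, 0, ∞]
  [4, 7, 2, 0]

This is the Floyd-Warshall all-pairs shortest-path computation. For each intermediate vertex k = 0, 1, …, 3, update dist[i][j] ← min(dist[i][j], dist[i][k] + dist[k][j]). The final matrix gives, for each (i, j), the minimum total weight of any directed path from i to j (possibly empty when i = j).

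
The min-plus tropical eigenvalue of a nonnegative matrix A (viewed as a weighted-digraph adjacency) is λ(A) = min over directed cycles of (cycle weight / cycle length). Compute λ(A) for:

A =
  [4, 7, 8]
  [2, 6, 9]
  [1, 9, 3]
λ(A) = 3

Enumerate directed cycles and compute their means (weight / length). Sample:
  cycle 0 → 0: weight = 4, length = 1, mean = 4/1 ≈ 4.000
  cycle 1 → 1: weight = 6, length = 1, mean = 6/1 ≈ 6.000
  cycle 2 → 2: weight = 3, length = 1, mean = 3/1 ≈ 3.000
  cycle 0 → 1 → 0: weight = 9, length = 2, mean = 9/2 ≈ 4.500
  cycle 0 → 2 → 0: weight = 9, length = 2, mean = 9/2 ≈ 4.500
  cycle 1 → 0 → 1: weight = 9, length = 2, mean = 9/2 ≈ 4.500
Minimum mean = 3.000, attained e.g. along the cycle 2 → 2 with weight 3 and length 1. So λ(A) = 3/1 = 3.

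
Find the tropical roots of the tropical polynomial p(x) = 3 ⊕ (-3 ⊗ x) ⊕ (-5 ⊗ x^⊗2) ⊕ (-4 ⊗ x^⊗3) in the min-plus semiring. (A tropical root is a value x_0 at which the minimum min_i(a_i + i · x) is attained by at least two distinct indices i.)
Roots: {-1, 2, 6}

Each tropical root is a break point of the lower envelope of the lines y = a_i + i · x (there are 4 lines, with slopes 0, 1, ..., 3). Only the lines that attain the minimum somewhere contribute to roots; other lines are dominated. Here the surviving (envelope) indices are i = 3, i = 2, i = 1, i = 0.
Intersections between consecutive envelope lines give the roots: for adjacent envelope indices i < j the intersection is x = (a_i − a_j) / (j − i). Reading off the sorted break points: {-1, 2, 6}.
Verification: at each break x_0, at least two indices attain the minimum of min_i(a_i + i · x_0).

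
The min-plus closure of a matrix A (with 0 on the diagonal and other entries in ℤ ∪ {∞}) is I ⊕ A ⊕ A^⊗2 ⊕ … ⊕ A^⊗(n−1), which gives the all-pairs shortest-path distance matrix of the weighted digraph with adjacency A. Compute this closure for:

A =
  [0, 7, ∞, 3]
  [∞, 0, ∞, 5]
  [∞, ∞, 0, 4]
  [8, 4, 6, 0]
Closure =
  [0, 7, 9, 3]
  [13, 0, 11, 5]
  [12, 8, 0, 4]
  [8, 4, 6, 0]

This is the Floyd-Warshall all-pairs shortest-path computation. For each intermediate vertex k = 0, 1, …, 3, update dist[i][j] ← min(dist[i][j], dist[i][k] + dist[k][j]). The final matrix gives, for each (i, j), the minimum total weight of any directed path from i to j (possibly empty when i = j).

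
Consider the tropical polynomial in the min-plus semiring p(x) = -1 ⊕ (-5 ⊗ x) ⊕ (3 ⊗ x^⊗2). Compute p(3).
p(3) = -2

A tropical monomial a ⊗ x^⊗i evaluates to a + i · x. Evaluating each term at x = 3:
  Term 0 contributes -1 + 0 · 3 = -1
  Term 1 contributes -5 + 1 · 3 = -2
  Term 2 contributes 3 + 2 · 3 = 9
p(3) = ⊕ of these = min[-1, -2, 9] = -2.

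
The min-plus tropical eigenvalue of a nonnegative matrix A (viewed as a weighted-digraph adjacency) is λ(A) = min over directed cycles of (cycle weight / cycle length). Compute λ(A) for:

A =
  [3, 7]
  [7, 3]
λ(A) = 3

Enumerate directed cycles and compute their means (weight / length). Sample:
  cycle 0 → 0: weight = 3, length = 1, mean = 3/1 ≈ 3.000
  cycle 1 → 1: weight = 3, length = 1, mean = 3/1 ≈ 3.000
  cycle 0 → 1 → 0: weight = 14, length = 2, mean = 14/2 ≈ 7.000
  cycle 1 → 0 → 1: weight = 14, length = 2, mean = 14/2 ≈ 7.000
Minimum mean = 3.000, attained e.g. along the cycle 0 → 0 with weight 3 and length 1. So λ(A) = 3/1 = 3.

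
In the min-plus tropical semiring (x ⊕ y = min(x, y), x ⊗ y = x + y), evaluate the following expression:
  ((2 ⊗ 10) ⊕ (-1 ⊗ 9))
((2 ⊗ 10) ⊕ (-1 ⊗ 9)) = 8

Expand innermost to outermost. Recall ⊕ takes the minimum of its arguments and ⊗ takes their sum. Working out the expression ((2 ⊗ 10) ⊕ (-1 ⊗ 9)) gives 8.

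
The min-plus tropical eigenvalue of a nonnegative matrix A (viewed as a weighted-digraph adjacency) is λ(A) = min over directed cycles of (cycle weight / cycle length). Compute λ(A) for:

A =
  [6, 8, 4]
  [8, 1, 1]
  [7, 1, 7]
λ(A) = 1

Enumerate directed cycles and compute their means (weight / length). Sample:
  cycle 0 → 0: weight = 6, length = 1, mean = 6/1 ≈ 6.000
  cycle 1 → 1: weight = 1, length = 1, mean = 1/1 ≈ 1.000
  cycle 2 → 2: weight = 7, length = 1, mean = 7/1 ≈ 7.000
  cycle 0 → 1 → 0: weight = 16, length = 2, mean = 16/2 ≈ 8.000
  cycle 0 → 2 → 0: weight = 11, length = 2, mean = 11/2 ≈ 5.500
  cycle 1 → 0 → 1: weight = 16, length = 2, mean = 16/2 ≈ 8.000
Minimum mean = 1.000, attained e.g. along the cycle 1 → 1 with weight 1 and length 1. So λ(A) = 1/1 = 1.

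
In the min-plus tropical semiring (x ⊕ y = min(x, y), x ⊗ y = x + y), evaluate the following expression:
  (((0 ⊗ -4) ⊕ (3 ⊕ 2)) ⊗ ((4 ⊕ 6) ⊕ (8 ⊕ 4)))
(((0 ⊗ -4) ⊕ (3 ⊕ 2)) ⊗ ((4 ⊕ 6) ⊕ (8 ⊕ 4))) = 0

Expand innermost to outermost. Recall ⊕ takes the minimum of its arguments and ⊗ takes their sum. Working out the expression (((0 ⊗ -4) ⊕ (3 ⊕ 2)) ⊗ ((4 ⊕ 6) ⊕ (8 ⊕ 4))) gives 0.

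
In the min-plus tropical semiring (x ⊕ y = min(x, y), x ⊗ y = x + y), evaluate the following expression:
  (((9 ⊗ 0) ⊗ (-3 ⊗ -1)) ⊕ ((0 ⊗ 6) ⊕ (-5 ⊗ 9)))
(((9 ⊗ 0) ⊗ (-3 ⊗ -1)) ⊕ ((0 ⊗ 6) ⊕ (-5 ⊗ 9))) = 4

Expand innermost to outermost. Recall ⊕ takes the minimum of its arguments and ⊗ takes their sum. Working out the expression (((9 ⊗ 0) ⊗ (-3 ⊗ -1)) ⊕ ((0 ⊗ 6) ⊕ (-5 ⊗ 9))) gives 4.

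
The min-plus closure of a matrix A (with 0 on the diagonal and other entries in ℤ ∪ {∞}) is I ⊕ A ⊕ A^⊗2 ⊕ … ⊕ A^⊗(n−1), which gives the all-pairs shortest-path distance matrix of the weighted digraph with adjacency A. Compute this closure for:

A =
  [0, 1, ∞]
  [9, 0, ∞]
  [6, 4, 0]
Closure =
  [0, 1, ∞]
  [9, 0, ∞]
  [6, 4, 0]

This is the Floyd-Warshall all-pairs shortest-path computation. For each intermediate vertex k = 0, 1, …, 2, update dist[i][j] ← min(dist[i][j], dist[i][k] + dist[k][j]). The final matrix gives, for each (i, j), the minimum total weight of any directed path from i to j (possibly empty when i = j).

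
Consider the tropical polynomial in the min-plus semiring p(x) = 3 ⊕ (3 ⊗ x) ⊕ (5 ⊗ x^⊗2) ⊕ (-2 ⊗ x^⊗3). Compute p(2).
p(2) = 3

A tropical monomial a ⊗ x^⊗i evaluates to a + i · x. Evaluating each term at x = 2:
  Term 0 contributes 3 + 0 · 2 = 3
  Term 1 contributes 3 + 1 · 2 = 5
  Term 2 contributes 5 + 2 · 2 = 9
  Term 3 contributes -2 + 3 · 2 = 4
p(2) = ⊕ of these = min[3, 5, 9, 4] = 3.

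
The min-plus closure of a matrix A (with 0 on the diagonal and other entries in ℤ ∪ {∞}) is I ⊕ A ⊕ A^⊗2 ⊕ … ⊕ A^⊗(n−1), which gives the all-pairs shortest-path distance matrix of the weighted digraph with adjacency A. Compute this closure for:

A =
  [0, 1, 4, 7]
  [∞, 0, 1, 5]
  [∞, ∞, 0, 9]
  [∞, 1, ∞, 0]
Closure =
  [0, 1, 2, 6]
  [∞, 0, 1, 5]
  [∞, 10, 0, 9]
  [∞, 1, 2, 0]

This is the Floyd-Warshall all-pairs shortest-path computation. For each intermediate vertex k = 0, 1, …, 3, update dist[i][j] ← min(dist[i][j], dist[i][k] + dist[k][j]). The final matrix gives, for each (i, j), the minimum total weight of any directed path from i to j (possibly empty when i = j).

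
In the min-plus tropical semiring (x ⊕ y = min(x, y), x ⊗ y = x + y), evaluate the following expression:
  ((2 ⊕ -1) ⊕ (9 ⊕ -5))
((2 ⊕ -1) ⊕ (9 ⊕ -5)) = -5

Expand innermost to outermost. Recall ⊕ takes the minimum of its arguments and ⊗ takes their sum. Working out the expression ((2 ⊕ -1) ⊕ (9 ⊕ -5)) gives -5.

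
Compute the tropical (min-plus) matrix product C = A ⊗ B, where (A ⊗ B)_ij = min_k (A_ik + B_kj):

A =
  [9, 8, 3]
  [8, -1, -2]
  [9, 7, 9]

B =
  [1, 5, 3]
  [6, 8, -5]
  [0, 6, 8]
A ⊗ B =
  [3, 9, 3]
  [-2, 4, -6]
  [9, 14, 2]

Apply the min-plus product entry-by-entry:
  C[0][0] = min over k of (A[0][0] + B[0][0] = 9 + 1 = 10, A[0][1] + B[1][0] = 8 + 6 = 14, A[0][2] + B[2][0] = 3 + 0 = 3) = 3 (attained at k = 2)
  C[0][1] = min over k of (A[0][0] + B[0][1] = 9 + 5 = 14, A[0][1] + B[1][1] = 8 + 8 = 16, A[0][2] + B[2][1] = 3 + 6 = 9) = 9 (attained at k = 2)
  C[0][2] = min over k of (A[0][0] + B[0][2] = 9 + 3 = 12, A[0][1] + B[1][2] = 8 + -5 = 3, A[0][2] + B[2][2] = 3 + 8 = 11) = 3 (attained at k = 1)
  C[1][0] = min over k of (A[1][0] + B[0][0] = 8 + 1 = 9, A[1][1] + B[1][0] = -1 + 6 = 5, A[1][2] + B[2][0] = -2 + 0 = -2) = -2 (attained at k = 2)
  C[1][1] = min over k of (A[1][0] + B[0][1] = 8 + 5 = 13, A[1][1] + B[1][1] = -1 + 8 = 7, A[1][2] + B[2][1] = -2 + 6 = 4) = 4 (attained at k = 2)
  C[1][2] = min over k of (A[1][0] + B[0][2] = 8 + 3 = 11, A[1][1] + B[1][2] = -1 + -5 = -6, A[1][2] + B[2][2] = -2 + 8 = 6) = -6 (attained at k = 1)
  C[2][0] = min over k of (A[2][0] + B[0][0] = 9 + 1 = 10, A[2][1] + B[1][0] = 7 + 6 = 13, A[2][2] + B[2][0] = 9 + 0 = 9) = 9 (attained at k = 2)
  C[2][1] = min over k of (A[2][0] + B[0][1] = 9 + 5 = 14, A[2][1] + B[1][1] = 7 + 8 = 15, A[2][2] + B[2][1] = 9 + 6 = 15) = 14 (attained at k = 0)
  C[2][2] = min over k of (A[2][0] + B[0][2] = 9 + 3 = 12, A[2][1] + B[1][2] = 7 + -5 = 2, A[2][2] + B[2][2] = 9 + 8 = 17) = 2 (attained at k = 1)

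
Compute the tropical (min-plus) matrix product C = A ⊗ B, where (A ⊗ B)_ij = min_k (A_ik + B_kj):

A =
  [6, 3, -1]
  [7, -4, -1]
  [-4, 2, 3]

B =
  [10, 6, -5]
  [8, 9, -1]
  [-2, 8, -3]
A ⊗ B =
  [-3, 7, -4]
  [-3, 5, -5]
  [1, 2, -9]

Apply the min-plus product entry-by-entry:
  C[0][0] = min over k of (A[0][0] + B[0][0] = 6 + 10 = 16, A[0][1] + B[1][0] = 3 + 8 = 11, A[0][2] + B[2][0] = -1 + -2 = -3) = -3 (attained at k = 2)
  C[0][1] = min over k of (A[0][0] + B[0][1] = 6 + 6 = 12, A[0][1] + B[1][1] = 3 + 9 = 12, A[0][2] + B[2][1] = -1 + 8 = 7) = 7 (attained at k = 2)
  C[0][2] = min over k of (A[0][0] + B[0][2] = 6 + -5 = 1, A[0][1] + B[1][2] = 3 + -1 = 2, A[0][2] + B[2][2] = -1 + -3 = -4) = -4 (attained at k = 2)
  C[1][0] = min over k of (A[1][0] + B[0][0] = 7 + 10 = 17, A[1][1] + B[1][0] = -4 + 8 = 4, A[1][2] + B[2][0] = -1 + -2 = -3) = -3 (attained at k = 2)
  C[1][1] = min over k of (A[1][0] + B[0][1] = 7 + 6 = 13, A[1][1] + B[1][1] = -4 + 9 = 5, A[1][2] + B[2][1] = -1 + 8 = 7) = 5 (attained at k = 1)
  C[1][2] = min over k of (A[1][0] + B[0][2] = 7 + -5 = 2, A[1][1] + B[1][2] = -4 + -1 = -5, A[1][2] + B[2][2] = -1 + -3 = -4) = -5 (attained at k = 1)
  C[2][0] = min over k of (A[2][0] + B[0][0] = -4 + 10 = 6, A[2][1] + B[1][0] = 2 + 8 = 10, A[2][2] + B[2][0] = 3 + -2 = 1) = 1 (attained at k = 2)
  C[2][1] = min over k of (A[2][0] + B[0][1] = -4 + 6 = 2, A[2][1] + B[1][1] = 2 + 9 = 11, A[2][2] + B[2][1] = 3 + 8 = 11) = 2 (attained at k = 0)
  C[2][2] = min over k of (A[2][0] + B[0][2] = -4 + -5 = -9, A[2][1] + B[1][2] = 2 + -1 = 1, A[2][2] + B[2][2] = 3 + -3 = 0) = -9 (attained at k = 0)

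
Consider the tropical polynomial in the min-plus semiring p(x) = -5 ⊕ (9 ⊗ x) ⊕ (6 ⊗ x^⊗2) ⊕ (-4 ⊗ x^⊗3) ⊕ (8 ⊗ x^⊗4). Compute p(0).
p(0) = -5

A tropical monomial a ⊗ x^⊗i evaluates to a + i · x. Evaluating each term at x = 0:
  Term 0 contributes -5 + 0 · 0 = -5
  Term 1 contributes 9 + 1 · 0 = 9
  Term 2 contributes 6 + 2 · 0 = 6
  Term 3 contributes -4 + 3 · 0 = -4
  Term 4 contributes 8 + 4 · 0 = 8
p(0) = ⊕ of these = min[-5, 9, 6, -4, 8] = -5.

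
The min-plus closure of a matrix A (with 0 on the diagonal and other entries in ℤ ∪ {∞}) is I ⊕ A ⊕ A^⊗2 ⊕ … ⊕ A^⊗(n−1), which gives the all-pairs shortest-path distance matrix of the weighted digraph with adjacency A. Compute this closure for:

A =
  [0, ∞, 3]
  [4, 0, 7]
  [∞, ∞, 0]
Closure =
  [0, ∞, 3]
  [4, 0, 7]
  [∞, ∞, 0]

This is the Floyd-Warshall all-pairs shortest-path computation. For each intermediate vertex k = 0, 1, …, 2, update dist[i][j] ← min(dist[i][j], dist[i][k] + dist[k][j]). The final matrix gives, for each (i, j), the minimum total weight of any directed path from i to j (possibly empty when i = j).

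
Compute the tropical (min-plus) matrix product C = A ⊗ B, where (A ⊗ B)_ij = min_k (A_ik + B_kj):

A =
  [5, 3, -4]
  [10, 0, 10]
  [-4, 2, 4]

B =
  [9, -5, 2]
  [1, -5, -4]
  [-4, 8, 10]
A ⊗ B =
  [-8, -2, -1]
  [1, -5, -4]
  [0, -9, -2]

Apply the min-plus product entry-by-entry:
  C[0][0] = min over k of (A[0][0] + B[0][0] = 5 + 9 = 14, A[0][1] + B[1][0] = 3 + 1 = 4, A[0][2] + B[2][0] = -4 + -4 = -8) = -8 (attained at k = 2)
  C[0][1] = min over k of (A[0][0] + B[0][1] = 5 + -5 = 0, A[0][1] + B[1][1] = 3 + -5 = -2, A[0][2] + B[2][1] = -4 + 8 = 4) = -2 (attained at k = 1)
  C[0][2] = min over k of (A[0][0] + B[0][2] = 5 + 2 = 7, A[0][1] + B[1][2] = 3 + -4 = -1, A[0][2] + B[2][2] = -4 + 10 = 6) = -1 (attained at k = 1)
  C[1][0] = min over k of (A[1][0] + B[0][0] = 10 + 9 = 19, A[1][1] + B[1][0] = 0 + 1 = 1, A[1][2] + B[2][0] = 10 + -4 = 6) = 1 (attained at k = 1)
  C[1][1] = min over k of (A[1][0] + B[0][1] = 10 + -5 = 5, A[1][1] + B[1][1] = 0 + -5 = -5, A[1][2] + B[2][1] = 10 + 8 = 18) = -5 (attained at k = 1)
  C[1][2] = min over k of (A[1][0] + B[0][2] = 10 + 2 = 12, A[1][1] + B[1][2] = 0 + -4 = -4, A[1][2] + B[2][2] = 10 + 10 = 20) = -4 (attained at k = 1)
  C[2][0] = min over k of (A[2][0] + B[0][0] = -4 + 9 = 5, A[2][1] + B[1][0] = 2 + 1 = 3, A[2][2] + B[2][0] = 4 + -4 = 0) = 0 (attained at k = 2)
  C[2][1] = min over k of (A[2][0] + B[0][1] = -4 + -5 = -9, A[2][1] + B[1][1] = 2 + -5 = -3, A[2][2] + B[2][1] = 4 + 8 = 12) = -9 (attained at k = 0)
  C[2][2] = min over k of (A[2][0] + B[0][2] = -4 + 2 = -2, A[2][1] + B[1][2] = 2 + -4 = -2, A[2][2] + B[2][2] = 4 + 10 = 14) = -2 (attained at k = 0)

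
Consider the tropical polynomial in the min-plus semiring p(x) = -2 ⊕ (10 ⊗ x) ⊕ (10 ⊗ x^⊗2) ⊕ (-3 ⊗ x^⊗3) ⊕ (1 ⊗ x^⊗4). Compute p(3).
p(3) = -2

A tropical monomial a ⊗ x^⊗i evaluates to a + i · x. Evaluating each term at x = 3:
  Term 0 contributes -2 + 0 · 3 = -2
  Term 1 contributes 10 + 1 · 3 = 13
  Term 2 contributes 10 + 2 · 3 = 16
  Term 3 contributes -3 + 3 · 3 = 6
  Term 4 contributes 1 + 4 · 3 = 13
p(3) = ⊕ of these = min[-2, 13, 16, 6, 13] = -2.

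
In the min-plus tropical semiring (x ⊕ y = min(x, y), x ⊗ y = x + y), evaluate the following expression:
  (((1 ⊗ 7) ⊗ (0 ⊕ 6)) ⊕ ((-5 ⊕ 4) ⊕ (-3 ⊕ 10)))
(((1 ⊗ 7) ⊗ (0 ⊕ 6)) ⊕ ((-5 ⊕ 4) ⊕ (-3 ⊕ 10))) = -5

Expand innermost to outermost. Recall ⊕ takes the minimum of its arguments and ⊗ takes their sum. Working out the expression (((1 ⊗ 7) ⊗ (0 ⊕ 6)) ⊕ ((-5 ⊕ 4) ⊕ (-3 ⊕ 10))) gives -5.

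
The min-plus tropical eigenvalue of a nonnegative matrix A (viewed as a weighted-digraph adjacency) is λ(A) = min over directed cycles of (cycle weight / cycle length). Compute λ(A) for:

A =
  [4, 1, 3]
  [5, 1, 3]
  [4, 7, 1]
λ(A) = 1

Enumerate directed cycles and compute their means (weight / length). Sample:
  cycle 0 → 0: weight = 4, length = 1, mean = 4/1 ≈ 4.000
  cycle 1 → 1: weight = 1, length = 1, mean = 1/1 ≈ 1.000
  cycle 2 → 2: weight = 1, length = 1, mean = 1/1 ≈ 1.000
  cycle 0 → 1 → 0: weight = 6, length = 2, mean = 6/2 ≈ 3.000
  cycle 0 → 2 → 0: weight = 7, length = 2, mean = 7/2 ≈ 3.500
  cycle 1 → 0 → 1: weight = 6, length = 2, mean = 6/2 ≈ 3.000
Minimum mean = 1.000, attained e.g. along the cycle 1 → 1 with weight 1 and length 1. So λ(A) = 1/1 = 1.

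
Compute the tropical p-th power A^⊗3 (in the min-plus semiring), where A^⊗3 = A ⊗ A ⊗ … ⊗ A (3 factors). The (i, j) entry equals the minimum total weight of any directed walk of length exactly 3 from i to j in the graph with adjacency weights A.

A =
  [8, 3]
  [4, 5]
A^⊗3 =
  [12, 10]
  [11, 12]

Each entry (A^⊗3)_ij equals the minimum over all length-3 walks i = v_0 → v_1 → … → v_3 = j of Σ_t A[v_t][v_{t+1}]. For example, for (i, j) = (0, 1) we minimise over 4 possible intermediate vertex sequences; the minimum is 10, attained along the walk 0 → 1 → 0 → 1.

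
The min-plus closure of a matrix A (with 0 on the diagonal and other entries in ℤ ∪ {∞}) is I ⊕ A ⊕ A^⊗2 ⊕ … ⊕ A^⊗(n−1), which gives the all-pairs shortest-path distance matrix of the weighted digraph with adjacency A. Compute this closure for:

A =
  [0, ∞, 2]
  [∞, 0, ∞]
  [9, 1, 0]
Closure =
  [0, 3, 2]
  [∞, 0, ∞]
  [9, 1, 0]

This is the Floyd-Warshall all-pairs shortest-path computation. For each intermediate vertex k = 0, 1, …, 2, update dist[i][j] ← min(dist[i][j], dist[i][k] + dist[k][j]). The final matrix gives, for each (i, j), the minimum total weight of any directed path from i to j (possibly empty when i = j).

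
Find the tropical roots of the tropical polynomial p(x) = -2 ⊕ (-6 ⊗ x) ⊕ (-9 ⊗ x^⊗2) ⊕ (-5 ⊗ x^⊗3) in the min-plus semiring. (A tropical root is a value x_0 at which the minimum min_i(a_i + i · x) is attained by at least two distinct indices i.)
Roots: {-4, 3, 4}

Each tropical root is a break point of the lower envelope of the lines y = a_i + i · x (there are 4 lines, with slopes 0, 1, ..., 3). Only the lines that attain the minimum somewhere contribute to roots; other lines are dominated. Here the surviving (envelope) indices are i = 3, i = 2, i = 1, i = 0.
Intersections between consecutive envelope lines give the roots: for adjacent envelope indices i < j the intersection is x = (a_i − a_j) / (j − i). Reading off the sorted break points: {-4, 3, 4}.
Verification: at each break x_0, at least two indices attain the minimum of min_i(a_i + i · x_0).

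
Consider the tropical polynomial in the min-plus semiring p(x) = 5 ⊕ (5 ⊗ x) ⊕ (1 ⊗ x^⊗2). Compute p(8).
p(8) = 5

A tropical monomial a ⊗ x^⊗i evaluates to a + i · x. Evaluating each term at x = 8:
  Term 0 contributes 5 + 0 · 8 = 5
  Term 1 contributes 5 + 1 · 8 = 13
  Term 2 contributes 1 + 2 · 8 = 17
p(8) = ⊕ of these = min[5, 13, 17] = 5.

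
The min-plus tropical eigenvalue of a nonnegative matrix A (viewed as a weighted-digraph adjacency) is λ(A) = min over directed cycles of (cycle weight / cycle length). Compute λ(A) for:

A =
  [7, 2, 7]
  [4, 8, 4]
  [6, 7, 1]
λ(A) = 1

Enumerate directed cycles and compute their means (weight / length). Sample:
  cycle 0 → 0: weight = 7, length = 1, mean = 7/1 ≈ 7.000
  cycle 1 → 1: weight = 8, length = 1, mean = 8/1 ≈ 8.000
  cycle 2 → 2: weight = 1, length = 1, mean = 1/1 ≈ 1.000
  cycle 0 → 1 → 0: weight = 6, length = 2, mean = 6/2 ≈ 3.000
  cycle 0 → 2 → 0: weight = 13, length = 2, mean = 13/2 ≈ 6.500
  cycle 1 → 0 → 1: weight = 6, length = 2, mean = 6/2 ≈ 3.000
Minimum mean = 1.000, attained e.g. along the cycle 2 → 2 with weight 1 and length 1. So λ(A) = 1/1 = 1.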